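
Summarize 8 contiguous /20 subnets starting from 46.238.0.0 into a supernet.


Original prefix: /20
Number of subnets: 8 = 2^3
New prefix = 20 - 3 = 17
Supernet: 46.238.0.0/17


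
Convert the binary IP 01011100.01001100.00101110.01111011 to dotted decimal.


01011100 = 92
01001100 = 76
00101110 = 46
01111011 = 123
IP: 92.76.46.123


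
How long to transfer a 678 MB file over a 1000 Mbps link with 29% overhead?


Effective throughput = 1000 * (1 - 29/100) = 710 Mbps
File size in Mb = 678 * 8 = 5424 Mb
Time = 5424 / 710
Time = 7.6394 seconds


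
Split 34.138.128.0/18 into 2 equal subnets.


New prefix = 18 + 1 = 19
Each subnet has 8192 addresses
  34.138.128.0/19
  34.138.160.0/19
Subnets: 34.138.128.0/19, 34.138.160.0/19


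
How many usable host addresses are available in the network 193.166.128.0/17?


Host bits = 32 - 17 = 15
Total addresses = 2^15 = 32768
Usable = total - 2 (network and broadcast)
Usable hosts: 32766


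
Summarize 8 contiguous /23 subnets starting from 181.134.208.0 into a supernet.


Original prefix: /23
Number of subnets: 8 = 2^3
New prefix = 23 - 3 = 20
Supernet: 181.134.208.0/20


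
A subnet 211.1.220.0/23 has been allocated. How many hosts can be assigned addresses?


Host bits = 32 - 23 = 9
Total addresses = 2^9 = 512
Usable = total - 2 (network and broadcast)
Usable hosts: 510


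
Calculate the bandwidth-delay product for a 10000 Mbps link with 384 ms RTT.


BDP = bandwidth * RTT
= 10000 Mbps * 384 ms
= 10000 * 1e6 * 384 / 1000 bits
= 3840000000 bits
= 480000000 bytes
= 468750 KB
BDP = 3840000000 bits (480000000 bytes)


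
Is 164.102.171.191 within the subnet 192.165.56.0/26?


Subnet network: 192.165.56.0
Test IP AND mask: 164.102.171.128
No, 164.102.171.191 is not in 192.165.56.0/26


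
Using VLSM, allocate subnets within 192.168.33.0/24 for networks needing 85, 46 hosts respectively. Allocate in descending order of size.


85 hosts -> /25 (126 usable): 192.168.33.0/25
46 hosts -> /26 (62 usable): 192.168.33.128/26
Allocation: 192.168.33.0/25 (85 hosts, 126 usable); 192.168.33.128/26 (46 hosts, 62 usable)


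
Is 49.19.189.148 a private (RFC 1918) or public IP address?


RFC 1918 private ranges:
  10.0.0.0/8 (10.0.0.0 - 10.255.255.255)
  172.16.0.0/12 (172.16.0.0 - 172.31.255.255)
  192.168.0.0/16 (192.168.0.0 - 192.168.255.255)
Public (not in any RFC 1918 range)


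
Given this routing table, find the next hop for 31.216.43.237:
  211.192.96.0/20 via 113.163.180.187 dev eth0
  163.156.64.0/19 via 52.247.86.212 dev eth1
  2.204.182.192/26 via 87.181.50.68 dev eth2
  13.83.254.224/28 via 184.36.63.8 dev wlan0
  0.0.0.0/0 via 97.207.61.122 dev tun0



Longest prefix match for 31.216.43.237:
  /20 211.192.96.0: no
  /19 163.156.64.0: no
  /26 2.204.182.192: no
  /28 13.83.254.224: no
  /0 0.0.0.0: MATCH
Selected: next-hop 97.207.61.122 via tun0 (matched /0)


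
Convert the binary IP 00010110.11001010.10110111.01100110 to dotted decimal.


00010110 = 22
11001010 = 202
10110111 = 183
01100110 = 102
IP: 22.202.183.102


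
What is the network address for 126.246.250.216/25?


IP:   01111110.11110110.11111010.11011000
Mask: 11111111.11111111.11111111.10000000
AND operation:
Net:  01111110.11110110.11111010.10000000
Network: 126.246.250.128/25


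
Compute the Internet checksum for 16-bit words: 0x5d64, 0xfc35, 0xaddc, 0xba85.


Sum all words (with carry folding):
+ 0x5d64 = 0x5d64
+ 0xfc35 = 0x599a
+ 0xaddc = 0x0777
+ 0xba85 = 0xc1fc
One's complement: ~0xc1fc
Checksum = 0x3e03


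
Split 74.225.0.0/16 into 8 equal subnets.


New prefix = 16 + 3 = 19
Each subnet has 8192 addresses
  74.225.0.0/19
  74.225.32.0/19
  74.225.64.0/19
  74.225.96.0/19
  74.225.128.0/19
  74.225.160.0/19
  74.225.192.0/19
  74.225.224.0/19
Subnets: 74.225.0.0/19, 74.225.32.0/19, 74.225.64.0/19, 74.225.96.0/19, 74.225.128.0/19, 74.225.160.0/19, 74.225.192.0/19, 74.225.224.0/19


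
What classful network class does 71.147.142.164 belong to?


First octet: 71
Binary: 01000111
0xxxxxxx -> Class A (1-126)
Class A, default mask 255.0.0.0 (/8)


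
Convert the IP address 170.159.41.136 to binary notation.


170 = 10101010
159 = 10011111
41 = 00101001
136 = 10001000
Binary: 10101010.10011111.00101001.10001000


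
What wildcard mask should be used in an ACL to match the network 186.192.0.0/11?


Subnet mask: 255.224.0.0
Wildcard = 255.255.255.255 - subnet mask
255 - 255 = 0
255 - 224 = 31
255 - 0 = 255
255 - 0 = 255
Wildcard: 0.31.255.255


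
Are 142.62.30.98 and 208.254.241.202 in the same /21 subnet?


Mask: 255.255.248.0
142.62.30.98 AND mask = 142.62.24.0
208.254.241.202 AND mask = 208.254.240.0
No, different subnets (142.62.24.0 vs 208.254.240.0)


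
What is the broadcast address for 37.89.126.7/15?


Network: 37.88.0.0/15
Host bits = 17
Set all host bits to 1:
Broadcast: 37.89.255.255


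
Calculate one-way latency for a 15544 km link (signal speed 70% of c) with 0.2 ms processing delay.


Speed = 0.7 * 3e5 km/s = 210000 km/s
Propagation delay = 15544 / 210000 = 0.074 s = 74.019 ms
Processing delay = 0.2 ms
Total one-way latency = 74.219 ms


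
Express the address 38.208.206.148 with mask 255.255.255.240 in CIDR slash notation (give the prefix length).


Binary: 11111111.11111111.11111111.11110000
Count leading 1s
Prefix: /28


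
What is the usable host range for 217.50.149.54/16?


Network: 217.50.0.0
Broadcast: 217.50.255.255
First usable = network + 1
Last usable = broadcast - 1
Range: 217.50.0.1 to 217.50.255.254


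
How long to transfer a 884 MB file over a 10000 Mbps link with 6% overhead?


Effective throughput = 10000 * (1 - 6/100) = 9400 Mbps
File size in Mb = 884 * 8 = 7072 Mb
Time = 7072 / 9400
Time = 0.7523 seconds


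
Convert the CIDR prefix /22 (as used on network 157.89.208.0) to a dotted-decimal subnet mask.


/22 means 22 network bits, 10 host bits
Binary: 11111111111111111111110000000000
Mask: 255.255.252.0


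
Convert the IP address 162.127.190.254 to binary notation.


162 = 10100010
127 = 01111111
190 = 10111110
254 = 11111110
Binary: 10100010.01111111.10111110.11111110


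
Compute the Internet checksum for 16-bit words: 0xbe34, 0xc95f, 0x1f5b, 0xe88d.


Sum all words (with carry folding):
+ 0xbe34 = 0xbe34
+ 0xc95f = 0x8794
+ 0x1f5b = 0xa6ef
+ 0xe88d = 0x8f7d
One's complement: ~0x8f7d
Checksum = 0x7082


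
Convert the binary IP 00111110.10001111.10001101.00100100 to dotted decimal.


00111110 = 62
10001111 = 143
10001101 = 141
00100100 = 36
IP: 62.143.141.36


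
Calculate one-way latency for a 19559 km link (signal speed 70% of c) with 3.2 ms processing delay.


Speed = 0.7 * 3e5 km/s = 210000 km/s
Propagation delay = 19559 / 210000 = 0.0931 s = 93.1381 ms
Processing delay = 3.2 ms
Total one-way latency = 96.3381 ms


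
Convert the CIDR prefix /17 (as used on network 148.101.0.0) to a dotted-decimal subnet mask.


/17 means 17 network bits, 15 host bits
Binary: 11111111111111111000000000000000
Mask: 255.255.128.0


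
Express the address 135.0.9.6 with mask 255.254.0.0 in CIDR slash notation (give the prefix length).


Binary: 11111111.11111110.00000000.00000000
Count leading 1s
Prefix: /15


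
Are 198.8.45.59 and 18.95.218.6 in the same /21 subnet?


Mask: 255.255.248.0
198.8.45.59 AND mask = 198.8.40.0
18.95.218.6 AND mask = 18.95.216.0
No, different subnets (198.8.40.0 vs 18.95.216.0)


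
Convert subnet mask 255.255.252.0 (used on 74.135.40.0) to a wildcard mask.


Subnet mask: 255.255.252.0
Wildcard = 255.255.255.255 - subnet mask
255 - 255 = 0
255 - 255 = 0
255 - 252 = 3
255 - 0 = 255
Wildcard: 0.0.3.255


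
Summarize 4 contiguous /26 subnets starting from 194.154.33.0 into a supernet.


Original prefix: /26
Number of subnets: 4 = 2^2
New prefix = 26 - 2 = 24
Supernet: 194.154.33.0/24


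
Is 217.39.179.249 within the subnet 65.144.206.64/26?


Subnet network: 65.144.206.64
Test IP AND mask: 217.39.179.192
No, 217.39.179.249 is not in 65.144.206.64/26


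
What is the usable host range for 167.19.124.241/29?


Network: 167.19.124.240
Broadcast: 167.19.124.247
First usable = network + 1
Last usable = broadcast - 1
Range: 167.19.124.241 to 167.19.124.246


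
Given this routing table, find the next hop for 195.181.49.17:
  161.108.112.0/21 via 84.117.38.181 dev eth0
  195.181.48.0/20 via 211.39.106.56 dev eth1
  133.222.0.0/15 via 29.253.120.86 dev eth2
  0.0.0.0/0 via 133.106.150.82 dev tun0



Longest prefix match for 195.181.49.17:
  /21 161.108.112.0: no
  /20 195.181.48.0: MATCH
  /15 133.222.0.0: no
  /0 0.0.0.0: MATCH
Selected: next-hop 211.39.106.56 via eth1 (matched /20)


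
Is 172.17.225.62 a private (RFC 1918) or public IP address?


RFC 1918 private ranges:
  10.0.0.0/8 (10.0.0.0 - 10.255.255.255)
  172.16.0.0/12 (172.16.0.0 - 172.31.255.255)
  192.168.0.0/16 (192.168.0.0 - 192.168.255.255)
Private (in 172.16.0.0/12)


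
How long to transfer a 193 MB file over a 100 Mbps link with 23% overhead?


Effective throughput = 100 * (1 - 23/100) = 77 Mbps
File size in Mb = 193 * 8 = 1544 Mb
Time = 1544 / 77
Time = 20.0519 seconds


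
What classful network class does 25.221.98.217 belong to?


First octet: 25
Binary: 00011001
0xxxxxxx -> Class A (1-126)
Class A, default mask 255.0.0.0 (/8)


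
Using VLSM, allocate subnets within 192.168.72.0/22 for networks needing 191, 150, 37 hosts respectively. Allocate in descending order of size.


191 hosts -> /24 (254 usable): 192.168.72.0/24
150 hosts -> /24 (254 usable): 192.168.73.0/24
37 hosts -> /26 (62 usable): 192.168.74.0/26
Allocation: 192.168.72.0/24 (191 hosts, 254 usable); 192.168.73.0/24 (150 hosts, 254 usable); 192.168.74.0/26 (37 hosts, 62 usable)


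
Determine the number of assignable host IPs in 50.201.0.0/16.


Host bits = 32 - 16 = 16
Total addresses = 2^16 = 65536
Usable = total - 2 (network and broadcast)
Usable hosts: 65534


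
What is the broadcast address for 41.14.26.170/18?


Network: 41.14.0.0/18
Host bits = 14
Set all host bits to 1:
Broadcast: 41.14.63.255


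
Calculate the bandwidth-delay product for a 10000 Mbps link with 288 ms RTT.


BDP = bandwidth * RTT
= 10000 Mbps * 288 ms
= 10000 * 1e6 * 288 / 1000 bits
= 2880000000 bits
= 360000000 bytes
= 351562.5 KB
BDP = 2880000000 bits (360000000 bytes)


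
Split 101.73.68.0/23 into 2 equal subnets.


New prefix = 23 + 1 = 24
Each subnet has 256 addresses
  101.73.68.0/24
  101.73.69.0/24
Subnets: 101.73.68.0/24, 101.73.69.0/24


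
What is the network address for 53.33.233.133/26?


IP:   00110101.00100001.11101001.10000101
Mask: 11111111.11111111.11111111.11000000
AND operation:
Net:  00110101.00100001.11101001.10000000
Network: 53.33.233.128/26


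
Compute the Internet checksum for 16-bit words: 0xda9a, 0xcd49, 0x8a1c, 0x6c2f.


Sum all words (with carry folding):
+ 0xda9a = 0xda9a
+ 0xcd49 = 0xa7e4
+ 0x8a1c = 0x3201
+ 0x6c2f = 0x9e30
One's complement: ~0x9e30
Checksum = 0x61cf


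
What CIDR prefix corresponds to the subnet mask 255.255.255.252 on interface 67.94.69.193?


Binary: 11111111.11111111.11111111.11111100
Count leading 1s
Prefix: /30


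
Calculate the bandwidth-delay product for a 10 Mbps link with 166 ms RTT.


BDP = bandwidth * RTT
= 10 Mbps * 166 ms
= 10 * 1e6 * 166 / 1000 bits
= 1660000 bits
= 207500 bytes
= 202.6367 KB
BDP = 1660000 bits (207500 bytes)


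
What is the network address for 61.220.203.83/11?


IP:   00111101.11011100.11001011.01010011
Mask: 11111111.11100000.00000000.00000000
AND operation:
Net:  00111101.11000000.00000000.00000000
Network: 61.192.0.0/11


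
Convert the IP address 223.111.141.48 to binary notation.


223 = 11011111
111 = 01101111
141 = 10001101
48 = 00110000
Binary: 11011111.01101111.10001101.00110000


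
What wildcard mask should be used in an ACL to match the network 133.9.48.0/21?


Subnet mask: 255.255.248.0
Wildcard = 255.255.255.255 - subnet mask
255 - 255 = 0
255 - 255 = 0
255 - 248 = 7
255 - 0 = 255
Wildcard: 0.0.7.255


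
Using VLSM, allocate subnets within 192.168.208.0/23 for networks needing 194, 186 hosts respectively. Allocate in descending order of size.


194 hosts -> /24 (254 usable): 192.168.208.0/24
186 hosts -> /24 (254 usable): 192.168.209.0/24
Allocation: 192.168.208.0/24 (194 hosts, 254 usable); 192.168.209.0/24 (186 hosts, 254 usable)


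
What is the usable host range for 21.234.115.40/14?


Network: 21.232.0.0
Broadcast: 21.235.255.255
First usable = network + 1
Last usable = broadcast - 1
Range: 21.232.0.1 to 21.235.255.254


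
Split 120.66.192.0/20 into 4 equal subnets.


New prefix = 20 + 2 = 22
Each subnet has 1024 addresses
  120.66.192.0/22
  120.66.196.0/22
  120.66.200.0/22
  120.66.204.0/22
Subnets: 120.66.192.0/22, 120.66.196.0/22, 120.66.200.0/22, 120.66.204.0/22


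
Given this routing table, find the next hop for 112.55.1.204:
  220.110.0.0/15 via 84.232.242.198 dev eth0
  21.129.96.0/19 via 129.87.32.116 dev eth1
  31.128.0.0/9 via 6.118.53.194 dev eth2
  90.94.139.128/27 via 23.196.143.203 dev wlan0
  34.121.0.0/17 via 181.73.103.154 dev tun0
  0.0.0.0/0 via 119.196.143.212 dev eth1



Longest prefix match for 112.55.1.204:
  /15 220.110.0.0: no
  /19 21.129.96.0: no
  /9 31.128.0.0: no
  /27 90.94.139.128: no
  /17 34.121.0.0: no
  /0 0.0.0.0: MATCH
Selected: next-hop 119.196.143.212 via eth1 (matched /0)


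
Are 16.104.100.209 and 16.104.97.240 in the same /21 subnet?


Mask: 255.255.248.0
16.104.100.209 AND mask = 16.104.96.0
16.104.97.240 AND mask = 16.104.96.0
Yes, same subnet (16.104.96.0)


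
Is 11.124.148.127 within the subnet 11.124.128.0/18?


Subnet network: 11.124.128.0
Test IP AND mask: 11.124.128.0
Yes, 11.124.148.127 is in 11.124.128.0/18


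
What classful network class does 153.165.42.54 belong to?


First octet: 153
Binary: 10011001
10xxxxxx -> Class B (128-191)
Class B, default mask 255.255.0.0 (/16)


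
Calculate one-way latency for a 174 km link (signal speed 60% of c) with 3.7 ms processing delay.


Speed = 0.6 * 3e5 km/s = 180000 km/s
Propagation delay = 174 / 180000 = 0.001 s = 0.9667 ms
Processing delay = 3.7 ms
Total one-way latency = 4.6667 ms


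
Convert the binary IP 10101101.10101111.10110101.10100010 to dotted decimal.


10101101 = 173
10101111 = 175
10110101 = 181
10100010 = 162
IP: 173.175.181.162


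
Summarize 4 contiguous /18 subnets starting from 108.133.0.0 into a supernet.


Original prefix: /18
Number of subnets: 4 = 2^2
New prefix = 18 - 2 = 16
Supernet: 108.133.0.0/16


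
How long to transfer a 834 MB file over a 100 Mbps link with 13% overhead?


Effective throughput = 100 * (1 - 13/100) = 87 Mbps
File size in Mb = 834 * 8 = 6672 Mb
Time = 6672 / 87
Time = 76.6897 seconds


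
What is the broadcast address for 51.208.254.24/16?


Network: 51.208.0.0/16
Host bits = 16
Set all host bits to 1:
Broadcast: 51.208.255.255


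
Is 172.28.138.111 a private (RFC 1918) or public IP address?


RFC 1918 private ranges:
  10.0.0.0/8 (10.0.0.0 - 10.255.255.255)
  172.16.0.0/12 (172.16.0.0 - 172.31.255.255)
  192.168.0.0/16 (192.168.0.0 - 192.168.255.255)
Private (in 172.16.0.0/12)


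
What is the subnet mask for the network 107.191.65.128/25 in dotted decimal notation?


/25 means 25 network bits, 7 host bits
Binary: 11111111111111111111111110000000
Mask: 255.255.255.128


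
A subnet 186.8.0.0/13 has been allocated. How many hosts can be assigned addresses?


Host bits = 32 - 13 = 19
Total addresses = 2^19 = 524288
Usable = total - 2 (network and broadcast)
Usable hosts: 524286


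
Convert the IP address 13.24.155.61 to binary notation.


13 = 00001101
24 = 00011000
155 = 10011011
61 = 00111101
Binary: 00001101.00011000.10011011.00111101


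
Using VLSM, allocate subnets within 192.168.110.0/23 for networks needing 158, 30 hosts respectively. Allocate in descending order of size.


158 hosts -> /24 (254 usable): 192.168.110.0/24
30 hosts -> /27 (30 usable): 192.168.111.0/27
Allocation: 192.168.110.0/24 (158 hosts, 254 usable); 192.168.111.0/27 (30 hosts, 30 usable)


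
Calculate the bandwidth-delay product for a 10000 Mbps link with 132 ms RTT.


BDP = bandwidth * RTT
= 10000 Mbps * 132 ms
= 10000 * 1e6 * 132 / 1000 bits
= 1320000000 bits
= 165000000 bytes
= 161132.8125 KB
BDP = 1320000000 bits (165000000 bytes)


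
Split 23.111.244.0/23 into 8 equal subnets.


New prefix = 23 + 3 = 26
Each subnet has 64 addresses
  23.111.244.0/26
  23.111.244.64/26
  23.111.244.128/26
  23.111.244.192/26
  23.111.245.0/26
  23.111.245.64/26
  23.111.245.128/26
  23.111.245.192/26
Subnets: 23.111.244.0/26, 23.111.244.64/26, 23.111.244.128/26, 23.111.244.192/26, 23.111.245.0/26, 23.111.245.64/26, 23.111.245.128/26, 23.111.245.192/26


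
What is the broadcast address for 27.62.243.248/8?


Network: 27.0.0.0/8
Host bits = 24
Set all host bits to 1:
Broadcast: 27.255.255.255


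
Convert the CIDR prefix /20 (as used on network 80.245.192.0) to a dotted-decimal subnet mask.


/20 means 20 network bits, 12 host bits
Binary: 11111111111111111111000000000000
Mask: 255.255.240.0


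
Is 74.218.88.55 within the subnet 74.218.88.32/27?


Subnet network: 74.218.88.32
Test IP AND mask: 74.218.88.32
Yes, 74.218.88.55 is in 74.218.88.32/27


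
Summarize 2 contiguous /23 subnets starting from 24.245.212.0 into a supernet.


Original prefix: /23
Number of subnets: 2 = 2^1
New prefix = 23 - 1 = 22
Supernet: 24.245.212.0/22


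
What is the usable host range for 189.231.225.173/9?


Network: 189.128.0.0
Broadcast: 189.255.255.255
First usable = network + 1
Last usable = broadcast - 1
Range: 189.128.0.1 to 189.255.255.254


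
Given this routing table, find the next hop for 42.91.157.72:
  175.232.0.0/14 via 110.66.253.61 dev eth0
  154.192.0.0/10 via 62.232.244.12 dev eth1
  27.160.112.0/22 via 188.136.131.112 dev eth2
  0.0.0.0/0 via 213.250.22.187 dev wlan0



Longest prefix match for 42.91.157.72:
  /14 175.232.0.0: no
  /10 154.192.0.0: no
  /22 27.160.112.0: no
  /0 0.0.0.0: MATCH
Selected: next-hop 213.250.22.187 via wlan0 (matched /0)


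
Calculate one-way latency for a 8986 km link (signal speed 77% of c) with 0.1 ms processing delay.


Speed = 0.77 * 3e5 km/s = 231000 km/s
Propagation delay = 8986 / 231000 = 0.0389 s = 38.9004 ms
Processing delay = 0.1 ms
Total one-way latency = 39.0004 ms


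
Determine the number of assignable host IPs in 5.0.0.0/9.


Host bits = 32 - 9 = 23
Total addresses = 2^23 = 8388608
Usable = total - 2 (network and broadcast)
Usable hosts: 8388606


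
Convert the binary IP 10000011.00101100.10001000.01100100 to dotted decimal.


10000011 = 131
00101100 = 44
10001000 = 136
01100100 = 100
IP: 131.44.136.100


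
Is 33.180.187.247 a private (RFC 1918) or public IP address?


RFC 1918 private ranges:
  10.0.0.0/8 (10.0.0.0 - 10.255.255.255)
  172.16.0.0/12 (172.16.0.0 - 172.31.255.255)
  192.168.0.0/16 (192.168.0.0 - 192.168.255.255)
Public (not in any RFC 1918 range)


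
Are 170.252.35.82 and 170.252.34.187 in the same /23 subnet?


Mask: 255.255.254.0
170.252.35.82 AND mask = 170.252.34.0
170.252.34.187 AND mask = 170.252.34.0
Yes, same subnet (170.252.34.0)


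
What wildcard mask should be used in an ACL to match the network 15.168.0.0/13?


Subnet mask: 255.248.0.0
Wildcard = 255.255.255.255 - subnet mask
255 - 255 = 0
255 - 248 = 7
255 - 0 = 255
255 - 0 = 255
Wildcard: 0.7.255.255


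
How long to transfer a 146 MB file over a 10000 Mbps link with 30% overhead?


Effective throughput = 10000 * (1 - 30/100) = 7000 Mbps
File size in Mb = 146 * 8 = 1168 Mb
Time = 1168 / 7000
Time = 0.1669 seconds


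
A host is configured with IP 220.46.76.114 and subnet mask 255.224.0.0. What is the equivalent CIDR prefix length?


Binary: 11111111.11100000.00000000.00000000
Count leading 1s
Prefix: /11


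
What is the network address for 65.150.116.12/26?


IP:   01000001.10010110.01110100.00001100
Mask: 11111111.11111111.11111111.11000000
AND operation:
Net:  01000001.10010110.01110100.00000000
Network: 65.150.116.0/26


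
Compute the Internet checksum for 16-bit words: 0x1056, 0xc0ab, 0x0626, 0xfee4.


Sum all words (with carry folding):
+ 0x1056 = 0x1056
+ 0xc0ab = 0xd101
+ 0x0626 = 0xd727
+ 0xfee4 = 0xd60c
One's complement: ~0xd60c
Checksum = 0x29f3


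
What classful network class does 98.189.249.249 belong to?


First octet: 98
Binary: 01100010
0xxxxxxx -> Class A (1-126)
Class A, default mask 255.0.0.0 (/8)


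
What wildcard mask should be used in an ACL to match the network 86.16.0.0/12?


Subnet mask: 255.240.0.0
Wildcard = 255.255.255.255 - subnet mask
255 - 255 = 0
255 - 240 = 15
255 - 0 = 255
255 - 0 = 255
Wildcard: 0.15.255.255


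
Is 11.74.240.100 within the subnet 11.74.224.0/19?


Subnet network: 11.74.224.0
Test IP AND mask: 11.74.224.0
Yes, 11.74.240.100 is in 11.74.224.0/19


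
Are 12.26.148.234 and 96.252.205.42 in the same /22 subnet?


Mask: 255.255.252.0
12.26.148.234 AND mask = 12.26.148.0
96.252.205.42 AND mask = 96.252.204.0
No, different subnets (12.26.148.0 vs 96.252.204.0)


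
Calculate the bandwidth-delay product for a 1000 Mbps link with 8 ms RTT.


BDP = bandwidth * RTT
= 1000 Mbps * 8 ms
= 1000 * 1e6 * 8 / 1000 bits
= 8000000 bits
= 1000000 bytes
= 976.5625 KB
BDP = 8000000 bits (1000000 bytes)


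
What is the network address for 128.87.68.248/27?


IP:   10000000.01010111.01000100.11111000
Mask: 11111111.11111111.11111111.11100000
AND operation:
Net:  10000000.01010111.01000100.11100000
Network: 128.87.68.224/27


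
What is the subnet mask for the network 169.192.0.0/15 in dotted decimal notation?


/15 means 15 network bits, 17 host bits
Binary: 11111111111111100000000000000000
Mask: 255.254.0.0


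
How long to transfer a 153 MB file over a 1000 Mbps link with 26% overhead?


Effective throughput = 1000 * (1 - 26/100) = 740 Mbps
File size in Mb = 153 * 8 = 1224 Mb
Time = 1224 / 740
Time = 1.6541 seconds


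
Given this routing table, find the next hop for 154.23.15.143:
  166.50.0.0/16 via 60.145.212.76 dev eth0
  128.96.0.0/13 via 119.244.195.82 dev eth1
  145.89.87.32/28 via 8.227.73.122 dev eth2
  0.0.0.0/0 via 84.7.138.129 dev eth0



Longest prefix match for 154.23.15.143:
  /16 166.50.0.0: no
  /13 128.96.0.0: no
  /28 145.89.87.32: no
  /0 0.0.0.0: MATCH
Selected: next-hop 84.7.138.129 via eth0 (matched /0)


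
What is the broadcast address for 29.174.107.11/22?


Network: 29.174.104.0/22
Host bits = 10
Set all host bits to 1:
Broadcast: 29.174.107.255


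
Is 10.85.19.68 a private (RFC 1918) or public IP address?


RFC 1918 private ranges:
  10.0.0.0/8 (10.0.0.0 - 10.255.255.255)
  172.16.0.0/12 (172.16.0.0 - 172.31.255.255)
  192.168.0.0/16 (192.168.0.0 - 192.168.255.255)
Private (in 10.0.0.0/8)


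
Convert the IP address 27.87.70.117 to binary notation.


27 = 00011011
87 = 01010111
70 = 01000110
117 = 01110101
Binary: 00011011.01010111.01000110.01110101


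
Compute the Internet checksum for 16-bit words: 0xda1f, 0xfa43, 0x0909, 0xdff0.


Sum all words (with carry folding):
+ 0xda1f = 0xda1f
+ 0xfa43 = 0xd463
+ 0x0909 = 0xdd6c
+ 0xdff0 = 0xbd5d
One's complement: ~0xbd5d
Checksum = 0x42a2


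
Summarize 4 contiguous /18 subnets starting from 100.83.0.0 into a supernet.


Original prefix: /18
Number of subnets: 4 = 2^2
New prefix = 18 - 2 = 16
Supernet: 100.83.0.0/16


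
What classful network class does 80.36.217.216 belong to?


First octet: 80
Binary: 01010000
0xxxxxxx -> Class A (1-126)
Class A, default mask 255.0.0.0 (/8)


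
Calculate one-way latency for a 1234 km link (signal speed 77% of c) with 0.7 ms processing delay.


Speed = 0.77 * 3e5 km/s = 231000 km/s
Propagation delay = 1234 / 231000 = 0.0053 s = 5.342 ms
Processing delay = 0.7 ms
Total one-way latency = 6.042 ms


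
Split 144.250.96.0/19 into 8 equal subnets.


New prefix = 19 + 3 = 22
Each subnet has 1024 addresses
  144.250.96.0/22
  144.250.100.0/22
  144.250.104.0/22
  144.250.108.0/22
  144.250.112.0/22
  144.250.116.0/22
  144.250.120.0/22
  144.250.124.0/22
Subnets: 144.250.96.0/22, 144.250.100.0/22, 144.250.104.0/22, 144.250.108.0/22, 144.250.112.0/22, 144.250.116.0/22, 144.250.120.0/22, 144.250.124.0/22


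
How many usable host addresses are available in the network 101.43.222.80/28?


Host bits = 32 - 28 = 4
Total addresses = 2^4 = 16
Usable = total - 2 (network and broadcast)
Usable hosts: 14


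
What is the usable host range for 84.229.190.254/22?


Network: 84.229.188.0
Broadcast: 84.229.191.255
First usable = network + 1
Last usable = broadcast - 1
Range: 84.229.188.1 to 84.229.191.254


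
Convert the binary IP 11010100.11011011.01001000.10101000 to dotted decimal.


11010100 = 212
11011011 = 219
01001000 = 72
10101000 = 168
IP: 212.219.72.168


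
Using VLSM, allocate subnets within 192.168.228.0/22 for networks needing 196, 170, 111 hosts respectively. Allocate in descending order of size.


196 hosts -> /24 (254 usable): 192.168.228.0/24
170 hosts -> /24 (254 usable): 192.168.229.0/24
111 hosts -> /25 (126 usable): 192.168.230.0/25
Allocation: 192.168.228.0/24 (196 hosts, 254 usable); 192.168.229.0/24 (170 hosts, 254 usable); 192.168.230.0/25 (111 hosts, 126 usable)


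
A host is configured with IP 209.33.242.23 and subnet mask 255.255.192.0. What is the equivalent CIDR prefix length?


Binary: 11111111.11111111.11000000.00000000
Count leading 1s
Prefix: /18


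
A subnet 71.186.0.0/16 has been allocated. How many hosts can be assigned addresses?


Host bits = 32 - 16 = 16
Total addresses = 2^16 = 65536
Usable = total - 2 (network and broadcast)
Usable hosts: 65534


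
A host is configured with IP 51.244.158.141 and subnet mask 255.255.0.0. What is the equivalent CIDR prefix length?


Binary: 11111111.11111111.00000000.00000000
Count leading 1s
Prefix: /16


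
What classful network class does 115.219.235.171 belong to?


First octet: 115
Binary: 01110011
0xxxxxxx -> Class A (1-126)
Class A, default mask 255.0.0.0 (/8)


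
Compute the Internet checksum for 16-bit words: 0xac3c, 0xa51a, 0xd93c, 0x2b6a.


Sum all words (with carry folding):
+ 0xac3c = 0xac3c
+ 0xa51a = 0x5157
+ 0xd93c = 0x2a94
+ 0x2b6a = 0x55fe
One's complement: ~0x55fe
Checksum = 0xaa01


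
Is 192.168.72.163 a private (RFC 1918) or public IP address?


RFC 1918 private ranges:
  10.0.0.0/8 (10.0.0.0 - 10.255.255.255)
  172.16.0.0/12 (172.16.0.0 - 172.31.255.255)
  192.168.0.0/16 (192.168.0.0 - 192.168.255.255)
Private (in 192.168.0.0/16)


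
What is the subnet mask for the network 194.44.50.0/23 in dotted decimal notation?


/23 means 23 network bits, 9 host bits
Binary: 11111111111111111111111000000000
Mask: 255.255.254.0


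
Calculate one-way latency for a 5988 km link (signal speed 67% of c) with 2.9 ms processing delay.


Speed = 0.67 * 3e5 km/s = 201000 km/s
Propagation delay = 5988 / 201000 = 0.0298 s = 29.791 ms
Processing delay = 2.9 ms
Total one-way latency = 32.691 ms


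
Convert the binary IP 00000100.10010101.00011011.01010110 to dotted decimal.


00000100 = 4
10010101 = 149
00011011 = 27
01010110 = 86
IP: 4.149.27.86


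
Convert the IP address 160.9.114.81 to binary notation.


160 = 10100000
9 = 00001001
114 = 01110010
81 = 01010001
Binary: 10100000.00001001.01110010.01010001


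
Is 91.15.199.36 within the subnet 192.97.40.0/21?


Subnet network: 192.97.40.0
Test IP AND mask: 91.15.192.0
No, 91.15.199.36 is not in 192.97.40.0/21


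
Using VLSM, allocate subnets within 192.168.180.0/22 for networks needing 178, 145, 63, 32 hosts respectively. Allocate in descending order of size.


178 hosts -> /24 (254 usable): 192.168.180.0/24
145 hosts -> /24 (254 usable): 192.168.181.0/24
63 hosts -> /25 (126 usable): 192.168.182.0/25
32 hosts -> /26 (62 usable): 192.168.182.128/26
Allocation: 192.168.180.0/24 (178 hosts, 254 usable); 192.168.181.0/24 (145 hosts, 254 usable); 192.168.182.0/25 (63 hosts, 126 usable); 192.168.182.128/26 (32 hosts, 62 usable)


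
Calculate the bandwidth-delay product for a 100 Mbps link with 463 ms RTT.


BDP = bandwidth * RTT
= 100 Mbps * 463 ms
= 100 * 1e6 * 463 / 1000 bits
= 46300000 bits
= 5787500 bytes
= 5651.8555 KB
BDP = 46300000 bits (5787500 bytes)


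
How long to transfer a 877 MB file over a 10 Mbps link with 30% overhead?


Effective throughput = 10 * (1 - 30/100) = 7 Mbps
File size in Mb = 877 * 8 = 7016 Mb
Time = 7016 / 7
Time = 1002.2857 seconds


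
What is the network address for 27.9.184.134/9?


IP:   00011011.00001001.10111000.10000110
Mask: 11111111.10000000.00000000.00000000
AND operation:
Net:  00011011.00000000.00000000.00000000
Network: 27.0.0.0/9


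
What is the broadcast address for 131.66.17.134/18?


Network: 131.66.0.0/18
Host bits = 14
Set all host bits to 1:
Broadcast: 131.66.63.255


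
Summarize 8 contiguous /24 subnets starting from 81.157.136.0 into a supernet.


Original prefix: /24
Number of subnets: 8 = 2^3
New prefix = 24 - 3 = 21
Supernet: 81.157.136.0/21


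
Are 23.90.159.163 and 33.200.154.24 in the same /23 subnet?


Mask: 255.255.254.0
23.90.159.163 AND mask = 23.90.158.0
33.200.154.24 AND mask = 33.200.154.0
No, different subnets (23.90.158.0 vs 33.200.154.0)


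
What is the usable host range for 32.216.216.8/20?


Network: 32.216.208.0
Broadcast: 32.216.223.255
First usable = network + 1
Last usable = broadcast - 1
Range: 32.216.208.1 to 32.216.223.254


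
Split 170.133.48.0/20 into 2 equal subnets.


New prefix = 20 + 1 = 21
Each subnet has 2048 addresses
  170.133.48.0/21
  170.133.56.0/21
Subnets: 170.133.48.0/21, 170.133.56.0/21


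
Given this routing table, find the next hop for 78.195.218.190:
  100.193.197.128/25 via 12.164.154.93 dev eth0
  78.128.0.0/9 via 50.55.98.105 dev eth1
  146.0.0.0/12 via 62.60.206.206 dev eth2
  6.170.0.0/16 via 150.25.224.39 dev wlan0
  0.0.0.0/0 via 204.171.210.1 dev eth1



Longest prefix match for 78.195.218.190:
  /25 100.193.197.128: no
  /9 78.128.0.0: MATCH
  /12 146.0.0.0: no
  /16 6.170.0.0: no
  /0 0.0.0.0: MATCH
Selected: next-hop 50.55.98.105 via eth1 (matched /9)


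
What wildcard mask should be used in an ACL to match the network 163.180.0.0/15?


Subnet mask: 255.254.0.0
Wildcard = 255.255.255.255 - subnet mask
255 - 255 = 0
255 - 254 = 1
255 - 0 = 255
255 - 0 = 255
Wildcard: 0.1.255.255


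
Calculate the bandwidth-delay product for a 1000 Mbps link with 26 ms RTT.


BDP = bandwidth * RTT
= 1000 Mbps * 26 ms
= 1000 * 1e6 * 26 / 1000 bits
= 26000000 bits
= 3250000 bytes
= 3173.8281 KB
BDP = 26000000 bits (3250000 bytes)


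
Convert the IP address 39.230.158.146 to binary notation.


39 = 00100111
230 = 11100110
158 = 10011110
146 = 10010010
Binary: 00100111.11100110.10011110.10010010


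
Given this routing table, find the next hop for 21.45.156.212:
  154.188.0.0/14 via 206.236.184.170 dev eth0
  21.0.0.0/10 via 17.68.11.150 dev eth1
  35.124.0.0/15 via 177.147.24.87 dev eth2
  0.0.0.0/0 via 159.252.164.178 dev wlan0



Longest prefix match for 21.45.156.212:
  /14 154.188.0.0: no
  /10 21.0.0.0: MATCH
  /15 35.124.0.0: no
  /0 0.0.0.0: MATCH
Selected: next-hop 17.68.11.150 via eth1 (matched /10)


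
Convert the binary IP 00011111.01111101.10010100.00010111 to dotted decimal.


00011111 = 31
01111101 = 125
10010100 = 148
00010111 = 23
IP: 31.125.148.23


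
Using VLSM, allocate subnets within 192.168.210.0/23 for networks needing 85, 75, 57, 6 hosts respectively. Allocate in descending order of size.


85 hosts -> /25 (126 usable): 192.168.210.0/25
75 hosts -> /25 (126 usable): 192.168.210.128/25
57 hosts -> /26 (62 usable): 192.168.211.0/26
6 hosts -> /29 (6 usable): 192.168.211.64/29
Allocation: 192.168.210.0/25 (85 hosts, 126 usable); 192.168.210.128/25 (75 hosts, 126 usable); 192.168.211.0/26 (57 hosts, 62 usable); 192.168.211.64/29 (6 hosts, 6 usable)


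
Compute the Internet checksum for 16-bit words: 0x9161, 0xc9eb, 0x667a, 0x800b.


Sum all words (with carry folding):
+ 0x9161 = 0x9161
+ 0xc9eb = 0x5b4d
+ 0x667a = 0xc1c7
+ 0x800b = 0x41d3
One's complement: ~0x41d3
Checksum = 0xbe2c


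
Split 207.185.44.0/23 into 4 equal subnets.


New prefix = 23 + 2 = 25
Each subnet has 128 addresses
  207.185.44.0/25
  207.185.44.128/25
  207.185.45.0/25
  207.185.45.128/25
Subnets: 207.185.44.0/25, 207.185.44.128/25, 207.185.45.0/25, 207.185.45.128/25


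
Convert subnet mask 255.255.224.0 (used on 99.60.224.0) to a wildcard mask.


Subnet mask: 255.255.224.0
Wildcard = 255.255.255.255 - subnet mask
255 - 255 = 0
255 - 255 = 0
255 - 224 = 31
255 - 0 = 255
Wildcard: 0.0.31.255


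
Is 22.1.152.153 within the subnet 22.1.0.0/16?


Subnet network: 22.1.0.0
Test IP AND mask: 22.1.0.0
Yes, 22.1.152.153 is in 22.1.0.0/16


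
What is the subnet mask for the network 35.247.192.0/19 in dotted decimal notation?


/19 means 19 network bits, 13 host bits
Binary: 11111111111111111110000000000000
Mask: 255.255.224.0


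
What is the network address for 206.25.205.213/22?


IP:   11001110.00011001.11001101.11010101
Mask: 11111111.11111111.11111100.00000000
AND operation:
Net:  11001110.00011001.11001100.00000000
Network: 206.25.204.0/22


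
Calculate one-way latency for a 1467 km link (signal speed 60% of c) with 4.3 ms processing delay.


Speed = 0.6 * 3e5 km/s = 180000 km/s
Propagation delay = 1467 / 180000 = 0.0081 s = 8.15 ms
Processing delay = 4.3 ms
Total one-way latency = 12.45 ms


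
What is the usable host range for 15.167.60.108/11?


Network: 15.160.0.0
Broadcast: 15.191.255.255
First usable = network + 1
Last usable = broadcast - 1
Range: 15.160.0.1 to 15.191.255.254


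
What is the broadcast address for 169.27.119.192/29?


Network: 169.27.119.192/29
Host bits = 3
Set all host bits to 1:
Broadcast: 169.27.119.199


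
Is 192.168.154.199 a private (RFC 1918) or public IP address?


RFC 1918 private ranges:
  10.0.0.0/8 (10.0.0.0 - 10.255.255.255)
  172.16.0.0/12 (172.16.0.0 - 172.31.255.255)
  192.168.0.0/16 (192.168.0.0 - 192.168.255.255)
Private (in 192.168.0.0/16)


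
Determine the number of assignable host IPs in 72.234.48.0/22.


Host bits = 32 - 22 = 10
Total addresses = 2^10 = 1024
Usable = total - 2 (network and broadcast)
Usable hosts: 1022


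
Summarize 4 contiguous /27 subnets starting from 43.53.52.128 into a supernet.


Original prefix: /27
Number of subnets: 4 = 2^2
New prefix = 27 - 2 = 25
Supernet: 43.53.52.128/25


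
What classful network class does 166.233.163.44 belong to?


First octet: 166
Binary: 10100110
10xxxxxx -> Class B (128-191)
Class B, default mask 255.255.0.0 (/16)


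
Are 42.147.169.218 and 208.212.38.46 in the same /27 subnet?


Mask: 255.255.255.224
42.147.169.218 AND mask = 42.147.169.192
208.212.38.46 AND mask = 208.212.38.32
No, different subnets (42.147.169.192 vs 208.212.38.32)


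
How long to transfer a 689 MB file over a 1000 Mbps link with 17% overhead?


Effective throughput = 1000 * (1 - 17/100) = 830 Mbps
File size in Mb = 689 * 8 = 5512 Mb
Time = 5512 / 830
Time = 6.641 seconds


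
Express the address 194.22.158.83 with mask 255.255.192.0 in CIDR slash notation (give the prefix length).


Binary: 11111111.11111111.11000000.00000000
Count leading 1s
Prefix: /18


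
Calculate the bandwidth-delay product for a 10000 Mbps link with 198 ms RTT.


BDP = bandwidth * RTT
= 10000 Mbps * 198 ms
= 10000 * 1e6 * 198 / 1000 bits
= 1980000000 bits
= 247500000 bytes
= 241699.2188 KB
BDP = 1980000000 bits (247500000 bytes)


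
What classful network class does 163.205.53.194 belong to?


First octet: 163
Binary: 10100011
10xxxxxx -> Class B (128-191)
Class B, default mask 255.255.0.0 (/16)


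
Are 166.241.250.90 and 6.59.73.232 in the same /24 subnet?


Mask: 255.255.255.0
166.241.250.90 AND mask = 166.241.250.0
6.59.73.232 AND mask = 6.59.73.0
No, different subnets (166.241.250.0 vs 6.59.73.0)


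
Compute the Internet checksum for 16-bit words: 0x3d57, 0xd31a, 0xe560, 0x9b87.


Sum all words (with carry folding):
+ 0x3d57 = 0x3d57
+ 0xd31a = 0x1072
+ 0xe560 = 0xf5d2
+ 0x9b87 = 0x915a
One's complement: ~0x915a
Checksum = 0x6ea5


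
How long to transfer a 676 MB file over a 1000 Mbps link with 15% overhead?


Effective throughput = 1000 * (1 - 15/100) = 850 Mbps
File size in Mb = 676 * 8 = 5408 Mb
Time = 5408 / 850
Time = 6.3624 seconds


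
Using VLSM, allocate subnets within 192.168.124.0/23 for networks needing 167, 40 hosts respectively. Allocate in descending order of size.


167 hosts -> /24 (254 usable): 192.168.124.0/24
40 hosts -> /26 (62 usable): 192.168.125.0/26
Allocation: 192.168.124.0/24 (167 hosts, 254 usable); 192.168.125.0/26 (40 hosts, 62 usable)


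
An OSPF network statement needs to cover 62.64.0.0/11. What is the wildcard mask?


Subnet mask: 255.224.0.0
Wildcard = 255.255.255.255 - subnet mask
255 - 255 = 0
255 - 224 = 31
255 - 0 = 255
255 - 0 = 255
Wildcard: 0.31.255.255


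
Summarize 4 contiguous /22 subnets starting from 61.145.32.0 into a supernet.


Original prefix: /22
Number of subnets: 4 = 2^2
New prefix = 22 - 2 = 20
Supernet: 61.145.32.0/20


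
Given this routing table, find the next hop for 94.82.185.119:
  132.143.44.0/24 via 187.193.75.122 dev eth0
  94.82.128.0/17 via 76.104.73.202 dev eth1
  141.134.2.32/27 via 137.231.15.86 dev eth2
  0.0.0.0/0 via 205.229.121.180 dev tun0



Longest prefix match for 94.82.185.119:
  /24 132.143.44.0: no
  /17 94.82.128.0: MATCH
  /27 141.134.2.32: no
  /0 0.0.0.0: MATCH
Selected: next-hop 76.104.73.202 via eth1 (matched /17)


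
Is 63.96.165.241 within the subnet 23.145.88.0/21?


Subnet network: 23.145.88.0
Test IP AND mask: 63.96.160.0
No, 63.96.165.241 is not in 23.145.88.0/21


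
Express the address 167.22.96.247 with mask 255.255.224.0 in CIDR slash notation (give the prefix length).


Binary: 11111111.11111111.11100000.00000000
Count leading 1s
Prefix: /19


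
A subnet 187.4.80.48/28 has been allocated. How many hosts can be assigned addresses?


Host bits = 32 - 28 = 4
Total addresses = 2^4 = 16
Usable = total - 2 (network and broadcast)
Usable hosts: 14


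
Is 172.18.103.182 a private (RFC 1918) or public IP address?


RFC 1918 private ranges:
  10.0.0.0/8 (10.0.0.0 - 10.255.255.255)
  172.16.0.0/12 (172.16.0.0 - 172.31.255.255)
  192.168.0.0/16 (192.168.0.0 - 192.168.255.255)
Private (in 172.16.0.0/12)


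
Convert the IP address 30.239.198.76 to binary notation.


30 = 00011110
239 = 11101111
198 = 11000110
76 = 01001100
Binary: 00011110.11101111.11000110.01001100


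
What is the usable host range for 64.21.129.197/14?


Network: 64.20.0.0
Broadcast: 64.23.255.255
First usable = network + 1
Last usable = broadcast - 1
Range: 64.20.0.1 to 64.23.255.254


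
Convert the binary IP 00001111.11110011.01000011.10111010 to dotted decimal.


00001111 = 15
11110011 = 243
01000011 = 67
10111010 = 186
IP: 15.243.67.186


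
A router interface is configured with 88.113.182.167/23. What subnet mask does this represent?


/23 means 23 network bits, 9 host bits
Binary: 11111111111111111111111000000000
Mask: 255.255.254.0


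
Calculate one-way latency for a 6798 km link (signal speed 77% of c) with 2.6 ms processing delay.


Speed = 0.77 * 3e5 km/s = 231000 km/s
Propagation delay = 6798 / 231000 = 0.0294 s = 29.4286 ms
Processing delay = 2.6 ms
Total one-way latency = 32.0286 ms


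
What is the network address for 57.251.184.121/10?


IP:   00111001.11111011.10111000.01111001
Mask: 11111111.11000000.00000000.00000000
AND operation:
Net:  00111001.11000000.00000000.00000000
Network: 57.192.0.0/10
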